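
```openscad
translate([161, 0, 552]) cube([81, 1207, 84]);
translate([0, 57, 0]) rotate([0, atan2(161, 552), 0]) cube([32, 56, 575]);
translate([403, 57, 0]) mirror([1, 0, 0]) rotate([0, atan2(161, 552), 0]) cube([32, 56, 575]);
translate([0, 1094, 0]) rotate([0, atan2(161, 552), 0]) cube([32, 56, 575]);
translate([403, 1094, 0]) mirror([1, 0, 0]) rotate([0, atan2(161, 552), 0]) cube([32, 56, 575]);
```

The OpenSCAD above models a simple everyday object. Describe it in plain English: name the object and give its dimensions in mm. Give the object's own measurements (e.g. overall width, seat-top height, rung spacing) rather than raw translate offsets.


A sawhorse. A 81×1207×84 mm beam (x, y, z) sits on two A-frame leg pairs. Each pair is two raked legs of 32×56 mm section (56 mm along y) splaying symmetrically in x. Each leg rises 552 mm vertically over 161 mm of horizontal reach and is 575 mm long along its own axis. Every leg's outer bottom edge rests on the floor and its outer top edge meets a bottom edge of the beam — the left legs (tilting toward +x) meet the beam's −x bottom edge, the right legs (their mirror images, tilting toward −x) meet its +x bottom edge — so the leg tops tuck under the beam, the beam's underside is 552 mm above the floor, and the feet are 403 mm apart outside-to-outside with the beam centred between them. The two leg pairs are set in 57 mm from either end of the beam.


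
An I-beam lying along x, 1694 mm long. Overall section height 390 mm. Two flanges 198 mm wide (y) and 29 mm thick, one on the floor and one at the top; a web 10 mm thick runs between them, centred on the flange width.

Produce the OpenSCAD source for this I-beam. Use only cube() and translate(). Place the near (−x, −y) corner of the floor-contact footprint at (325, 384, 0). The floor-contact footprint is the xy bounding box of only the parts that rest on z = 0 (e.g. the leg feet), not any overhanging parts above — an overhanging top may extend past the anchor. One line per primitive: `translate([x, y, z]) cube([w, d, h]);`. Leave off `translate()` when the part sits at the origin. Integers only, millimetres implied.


translate([325, 384, 0]) cube([1694, 198, 29]);
translate([325, 478, 29]) cube([1694, 10, 332]);
translate([325, 384, 361]) cube([1694, 198, 29]);


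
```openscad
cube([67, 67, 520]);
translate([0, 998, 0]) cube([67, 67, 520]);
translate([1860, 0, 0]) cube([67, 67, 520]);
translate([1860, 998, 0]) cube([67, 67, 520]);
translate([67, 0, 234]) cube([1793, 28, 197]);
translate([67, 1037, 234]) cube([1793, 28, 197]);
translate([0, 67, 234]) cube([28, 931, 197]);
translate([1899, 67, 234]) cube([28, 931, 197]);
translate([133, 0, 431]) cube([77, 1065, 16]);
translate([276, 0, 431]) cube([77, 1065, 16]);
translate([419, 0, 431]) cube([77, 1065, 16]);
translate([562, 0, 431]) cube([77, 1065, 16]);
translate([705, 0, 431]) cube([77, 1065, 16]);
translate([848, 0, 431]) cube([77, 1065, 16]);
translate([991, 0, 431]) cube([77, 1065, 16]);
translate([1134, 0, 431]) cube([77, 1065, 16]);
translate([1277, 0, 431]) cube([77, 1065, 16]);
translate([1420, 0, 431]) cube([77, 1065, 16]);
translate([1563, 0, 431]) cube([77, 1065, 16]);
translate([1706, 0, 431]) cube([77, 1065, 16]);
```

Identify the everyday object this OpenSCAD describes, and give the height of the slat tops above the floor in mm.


A bed frame. The slat-top height is 447 mm.

Four posts, four rails, and a row of slats — a bed frame. Slats sit on the rails at z = 234 + 197 = 431; with slat thickness 16, the top is 447 mm.


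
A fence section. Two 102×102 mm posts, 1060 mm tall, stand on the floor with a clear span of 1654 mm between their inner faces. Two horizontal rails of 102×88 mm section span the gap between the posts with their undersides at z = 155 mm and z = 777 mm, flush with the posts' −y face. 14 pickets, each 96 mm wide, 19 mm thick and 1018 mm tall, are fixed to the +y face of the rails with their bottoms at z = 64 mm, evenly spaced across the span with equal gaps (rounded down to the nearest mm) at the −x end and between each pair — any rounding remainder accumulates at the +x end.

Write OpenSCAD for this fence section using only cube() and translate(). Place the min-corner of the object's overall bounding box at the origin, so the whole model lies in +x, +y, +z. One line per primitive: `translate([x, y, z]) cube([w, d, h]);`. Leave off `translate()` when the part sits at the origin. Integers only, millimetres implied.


cube([102, 102, 1060]);
translate([1756, 0, 0]) cube([102, 102, 1060]);
translate([102, 0, 155]) cube([1654, 102, 88]);
translate([102, 0, 777]) cube([1654, 102, 88]);
translate([122, 102, 64]) cube([96, 19, 1018]);
translate([238, 102, 64]) cube([96, 19, 1018]);
translate([354, 102, 64]) cube([96, 19, 1018]);
translate([470, 102, 64]) cube([96, 19, 1018]);
translate([586, 102, 64]) cube([96, 19, 1018]);
translate([702, 102, 64]) cube([96, 19, 1018]);
translate([818, 102, 64]) cube([96, 19, 1018]);
translate([934, 102, 64]) cube([96, 19, 1018]);
translate([1050, 102, 64]) cube([96, 19, 1018]);
translate([1166, 102, 64]) cube([96, 19, 1018]);
translate([1282, 102, 64]) cube([96, 19, 1018]);
translate([1398, 102, 64]) cube([96, 19, 1018]);
translate([1514, 102, 64]) cube([96, 19, 1018]);
translate([1630, 102, 64]) cube([96, 19, 1018]);


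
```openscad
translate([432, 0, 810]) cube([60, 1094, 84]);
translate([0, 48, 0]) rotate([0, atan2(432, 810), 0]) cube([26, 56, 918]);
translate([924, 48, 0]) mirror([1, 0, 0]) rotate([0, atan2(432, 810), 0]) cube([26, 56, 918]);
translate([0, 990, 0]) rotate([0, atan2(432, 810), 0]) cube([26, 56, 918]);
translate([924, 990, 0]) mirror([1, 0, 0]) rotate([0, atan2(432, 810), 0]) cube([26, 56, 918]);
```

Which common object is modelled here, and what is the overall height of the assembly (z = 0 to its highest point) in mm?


A sawhorse. The overall height is 894 mm.

A beam across two mirrored pairs of raked legs — a sawhorse. The beam's underside is at z = 810 (matching the legs' vertical rise in atan2(432, 810)) and the beam is 84 mm tall, so its top is at 810 + 84 = 894 mm. The raked legs top out at the beam's underside, so that is the highest point.


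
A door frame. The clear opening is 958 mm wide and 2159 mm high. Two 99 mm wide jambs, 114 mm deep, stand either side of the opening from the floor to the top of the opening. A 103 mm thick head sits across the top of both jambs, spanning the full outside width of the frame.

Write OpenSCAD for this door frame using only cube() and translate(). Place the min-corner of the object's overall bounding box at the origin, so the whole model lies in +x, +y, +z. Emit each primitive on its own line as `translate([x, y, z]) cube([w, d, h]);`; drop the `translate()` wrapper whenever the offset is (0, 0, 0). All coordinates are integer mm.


cube([99, 114, 2159]);
translate([1057, 0, 0]) cube([99, 114, 2159]);
translate([0, 0, 2159]) cube([1156, 114, 103]);


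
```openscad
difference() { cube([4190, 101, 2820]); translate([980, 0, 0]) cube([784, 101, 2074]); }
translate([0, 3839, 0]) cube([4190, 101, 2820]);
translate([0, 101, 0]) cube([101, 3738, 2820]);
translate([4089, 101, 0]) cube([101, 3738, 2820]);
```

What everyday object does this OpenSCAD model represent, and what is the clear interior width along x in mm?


A single room. The interior width is 3988 mm.

Four walls enclosing a rectangle with a door in the front wall — a room. Outside width 4190 minus two 101 mm walls gives 3988 mm.


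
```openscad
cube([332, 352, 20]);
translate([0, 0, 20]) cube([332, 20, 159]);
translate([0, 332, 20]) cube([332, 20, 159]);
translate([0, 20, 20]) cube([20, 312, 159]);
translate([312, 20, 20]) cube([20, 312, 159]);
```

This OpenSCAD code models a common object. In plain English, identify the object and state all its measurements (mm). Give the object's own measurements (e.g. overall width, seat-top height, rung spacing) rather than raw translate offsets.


An open-topped rectangular box: outside dimensions 332×352×179 mm, with a uniform wall and base thickness of 20 mm. The base is a full 332×352 slab on the floor; four walls sit on top of the base. The front and back walls (the −y and +y sides) span the full width; the two side walls fit between them.


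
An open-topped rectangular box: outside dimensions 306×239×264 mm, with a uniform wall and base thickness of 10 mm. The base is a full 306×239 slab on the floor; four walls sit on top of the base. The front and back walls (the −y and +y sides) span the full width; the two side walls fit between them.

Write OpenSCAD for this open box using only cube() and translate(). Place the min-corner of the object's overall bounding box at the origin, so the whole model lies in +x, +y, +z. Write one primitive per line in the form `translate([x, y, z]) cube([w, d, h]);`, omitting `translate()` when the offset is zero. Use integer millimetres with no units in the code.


cube([306, 239, 10]);
translate([0, 0, 10]) cube([306, 10, 254]);
translate([0, 229, 10]) cube([306, 10, 254]);
translate([0, 10, 10]) cube([10, 219, 254]);
translate([296, 10, 10]) cube([10, 219, 254]);


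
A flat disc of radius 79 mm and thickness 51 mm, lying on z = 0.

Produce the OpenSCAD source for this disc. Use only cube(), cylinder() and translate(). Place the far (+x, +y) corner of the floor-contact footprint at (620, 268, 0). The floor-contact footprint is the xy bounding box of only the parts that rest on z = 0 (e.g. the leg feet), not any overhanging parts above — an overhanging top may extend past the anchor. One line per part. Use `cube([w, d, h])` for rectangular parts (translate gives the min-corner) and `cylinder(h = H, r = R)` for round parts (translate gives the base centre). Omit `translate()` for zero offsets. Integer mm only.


translate([541, 189, 0]) cylinder(h = 51, r = 79);


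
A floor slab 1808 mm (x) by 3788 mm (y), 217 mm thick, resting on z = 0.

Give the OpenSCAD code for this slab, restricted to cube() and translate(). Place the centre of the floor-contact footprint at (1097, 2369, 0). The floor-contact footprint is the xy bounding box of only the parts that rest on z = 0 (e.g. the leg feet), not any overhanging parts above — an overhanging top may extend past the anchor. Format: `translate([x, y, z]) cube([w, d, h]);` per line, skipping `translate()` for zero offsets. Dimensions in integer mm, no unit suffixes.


translate([193, 475, 0]) cube([1808, 3788, 217]);


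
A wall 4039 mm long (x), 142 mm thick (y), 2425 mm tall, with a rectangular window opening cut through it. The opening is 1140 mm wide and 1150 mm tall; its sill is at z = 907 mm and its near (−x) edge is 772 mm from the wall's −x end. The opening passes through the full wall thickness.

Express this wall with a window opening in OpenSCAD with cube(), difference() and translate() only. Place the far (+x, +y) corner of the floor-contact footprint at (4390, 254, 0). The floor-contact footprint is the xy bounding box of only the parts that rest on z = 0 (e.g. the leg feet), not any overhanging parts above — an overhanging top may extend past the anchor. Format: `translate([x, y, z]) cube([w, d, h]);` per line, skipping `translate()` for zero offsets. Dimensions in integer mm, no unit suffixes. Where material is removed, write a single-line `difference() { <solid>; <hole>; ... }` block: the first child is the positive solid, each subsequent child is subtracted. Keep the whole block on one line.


difference() { translate([351, 112, 0]) cube([4039, 142, 2425]); translate([1123, 112, 907]) cube([1140, 142, 1150]); }


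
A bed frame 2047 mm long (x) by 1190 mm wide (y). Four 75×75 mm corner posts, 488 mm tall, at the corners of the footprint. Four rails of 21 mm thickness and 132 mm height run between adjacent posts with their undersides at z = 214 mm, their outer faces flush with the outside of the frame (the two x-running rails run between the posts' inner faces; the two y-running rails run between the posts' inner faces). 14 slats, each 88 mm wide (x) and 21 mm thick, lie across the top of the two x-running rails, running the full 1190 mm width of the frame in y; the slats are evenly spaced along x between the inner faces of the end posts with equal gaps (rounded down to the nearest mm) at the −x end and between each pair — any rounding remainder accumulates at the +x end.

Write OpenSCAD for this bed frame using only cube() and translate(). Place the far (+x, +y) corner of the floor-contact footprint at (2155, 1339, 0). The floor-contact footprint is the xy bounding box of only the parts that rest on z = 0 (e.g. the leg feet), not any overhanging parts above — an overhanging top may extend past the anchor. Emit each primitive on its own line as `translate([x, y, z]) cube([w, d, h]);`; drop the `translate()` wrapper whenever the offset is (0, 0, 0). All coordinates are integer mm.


translate([108, 149, 0]) cube([75, 75, 488]);
translate([108, 1264, 0]) cube([75, 75, 488]);
translate([2080, 149, 0]) cube([75, 75, 488]);
translate([2080, 1264, 0]) cube([75, 75, 488]);
translate([183, 149, 214]) cube([1897, 21, 132]);
translate([183, 1318, 214]) cube([1897, 21, 132]);
translate([108, 224, 214]) cube([21, 1040, 132]);
translate([2134, 224, 214]) cube([21, 1040, 132]);
translate([227, 149, 346]) cube([88, 1190, 21]);
translate([359, 149, 346]) cube([88, 1190, 21]);
translate([491, 149, 346]) cube([88, 1190, 21]);
translate([623, 149, 346]) cube([88, 1190, 21]);
translate([755, 149, 346]) cube([88, 1190, 21]);
translate([887, 149, 346]) cube([88, 1190, 21]);
translate([1019, 149, 346]) cube([88, 1190, 21]);
translate([1151, 149, 346]) cube([88, 1190, 21]);
translate([1283, 149, 346]) cube([88, 1190, 21]);
translate([1415, 149, 346]) cube([88, 1190, 21]);
translate([1547, 149, 346]) cube([88, 1190, 21]);
translate([1679, 149, 346]) cube([88, 1190, 21]);
translate([1811, 149, 346]) cube([88, 1190, 21]);
translate([1943, 149, 346]) cube([88, 1190, 21]);


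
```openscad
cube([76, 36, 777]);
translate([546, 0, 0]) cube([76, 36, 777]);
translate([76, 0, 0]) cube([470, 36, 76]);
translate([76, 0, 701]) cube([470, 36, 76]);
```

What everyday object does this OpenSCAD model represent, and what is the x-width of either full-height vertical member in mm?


A picture frame. The border width is 76 mm.

Four thin pieces enclosing a rectangular opening — a picture frame. The two full-height stiles are 777 mm tall; the top rail sits at z = 701 and is 76 mm tall, so the border above the opening is 777 − 701 = 76 mm, matching the stile x-width.


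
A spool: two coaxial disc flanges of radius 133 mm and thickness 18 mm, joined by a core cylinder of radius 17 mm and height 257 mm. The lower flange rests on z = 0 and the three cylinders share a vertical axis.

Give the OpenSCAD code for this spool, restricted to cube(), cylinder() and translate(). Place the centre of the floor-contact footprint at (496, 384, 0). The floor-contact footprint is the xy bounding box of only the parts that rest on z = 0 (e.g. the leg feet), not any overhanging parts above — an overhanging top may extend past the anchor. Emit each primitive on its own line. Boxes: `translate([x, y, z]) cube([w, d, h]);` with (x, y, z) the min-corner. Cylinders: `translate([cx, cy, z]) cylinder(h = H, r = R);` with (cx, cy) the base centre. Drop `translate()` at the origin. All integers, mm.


translate([496, 384, 0]) cylinder(h = 18, r = 133);
translate([496, 384, 18]) cylinder(h = 257, r = 17);
translate([496, 384, 275]) cylinder(h = 18, r = 133);


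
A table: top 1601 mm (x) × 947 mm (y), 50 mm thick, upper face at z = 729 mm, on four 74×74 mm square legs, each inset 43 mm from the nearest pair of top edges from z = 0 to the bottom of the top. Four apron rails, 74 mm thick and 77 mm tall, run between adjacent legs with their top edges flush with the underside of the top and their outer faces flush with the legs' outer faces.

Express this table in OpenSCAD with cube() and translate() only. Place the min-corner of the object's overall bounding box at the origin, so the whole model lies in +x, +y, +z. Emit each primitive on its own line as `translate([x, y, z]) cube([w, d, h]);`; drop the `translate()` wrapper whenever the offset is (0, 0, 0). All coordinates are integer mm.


// leg_h = 729 - 50 = 679
// apron z = 679 - 77 = 602
translate([0, 0, 679]) cube([1601, 947, 50]);
translate([43, 43, 0]) cube([74, 74, 679]);
translate([1484, 43, 0]) cube([74, 74, 679]);
translate([43, 830, 0]) cube([74, 74, 679]);
translate([1484, 830, 0]) cube([74, 74, 679]);
translate([117, 43, 602]) cube([1367, 74, 77]);
translate([117, 830, 602]) cube([1367, 74, 77]);
translate([43, 117, 602]) cube([74, 713, 77]);
translate([1484, 117, 602]) cube([74, 713, 77]);


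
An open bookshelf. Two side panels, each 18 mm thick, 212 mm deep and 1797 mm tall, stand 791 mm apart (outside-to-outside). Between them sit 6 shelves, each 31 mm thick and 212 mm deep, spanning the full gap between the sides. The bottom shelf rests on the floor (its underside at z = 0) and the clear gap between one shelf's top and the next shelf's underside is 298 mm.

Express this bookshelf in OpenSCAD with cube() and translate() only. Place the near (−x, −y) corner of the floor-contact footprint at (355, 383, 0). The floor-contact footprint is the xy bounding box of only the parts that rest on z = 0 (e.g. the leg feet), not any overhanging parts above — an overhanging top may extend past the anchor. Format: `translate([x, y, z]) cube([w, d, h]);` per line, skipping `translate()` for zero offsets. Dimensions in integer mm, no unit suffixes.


translate([355, 383, 0]) cube([18, 212, 1797]);
translate([1128, 383, 0]) cube([18, 212, 1797]);
translate([373, 383, 0]) cube([755, 212, 31]);
translate([373, 383, 329]) cube([755, 212, 31]);
translate([373, 383, 658]) cube([755, 212, 31]);
translate([373, 383, 987]) cube([755, 212, 31]);
translate([373, 383, 1316]) cube([755, 212, 31]);
translate([373, 383, 1645]) cube([755, 212, 31]);


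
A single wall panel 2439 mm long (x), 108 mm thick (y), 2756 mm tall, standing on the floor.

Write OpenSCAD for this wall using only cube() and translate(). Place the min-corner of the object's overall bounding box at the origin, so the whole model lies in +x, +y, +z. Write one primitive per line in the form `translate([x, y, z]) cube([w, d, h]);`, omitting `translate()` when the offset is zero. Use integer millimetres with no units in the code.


cube([2439, 108, 2756]);


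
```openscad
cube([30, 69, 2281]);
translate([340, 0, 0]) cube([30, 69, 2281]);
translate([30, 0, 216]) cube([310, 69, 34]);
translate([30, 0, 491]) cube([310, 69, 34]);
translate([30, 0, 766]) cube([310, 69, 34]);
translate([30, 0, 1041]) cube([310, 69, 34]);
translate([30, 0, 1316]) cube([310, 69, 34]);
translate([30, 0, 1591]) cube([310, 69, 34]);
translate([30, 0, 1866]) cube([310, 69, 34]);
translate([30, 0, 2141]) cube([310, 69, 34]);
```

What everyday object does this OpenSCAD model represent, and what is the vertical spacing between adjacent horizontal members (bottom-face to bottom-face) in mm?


A ladder. The rung spacing is 275 mm.

Two tall 30×69 posts with 8 short bars between them — a ladder. Adjacent rungs sit at z = 216 and z = 491, so the spacing is 491 − 216 = 275 mm.


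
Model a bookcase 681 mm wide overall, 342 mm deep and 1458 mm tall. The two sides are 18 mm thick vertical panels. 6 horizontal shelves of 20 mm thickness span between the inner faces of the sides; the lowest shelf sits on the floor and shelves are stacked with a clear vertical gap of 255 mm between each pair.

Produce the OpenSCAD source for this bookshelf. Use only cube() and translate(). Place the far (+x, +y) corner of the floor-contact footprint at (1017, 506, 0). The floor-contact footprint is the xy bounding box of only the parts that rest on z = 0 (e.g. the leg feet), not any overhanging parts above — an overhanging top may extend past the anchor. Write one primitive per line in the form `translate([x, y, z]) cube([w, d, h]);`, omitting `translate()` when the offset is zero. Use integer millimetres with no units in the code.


translate([336, 164, 0]) cube([18, 342, 1458]);
translate([999, 164, 0]) cube([18, 342, 1458]);
translate([354, 164, 0]) cube([645, 342, 20]);
translate([354, 164, 275]) cube([645, 342, 20]);
translate([354, 164, 550]) cube([645, 342, 20]);
translate([354, 164, 825]) cube([645, 342, 20]);
translate([354, 164, 1100]) cube([645, 342, 20]);
translate([354, 164, 1375]) cube([645, 342, 20]);


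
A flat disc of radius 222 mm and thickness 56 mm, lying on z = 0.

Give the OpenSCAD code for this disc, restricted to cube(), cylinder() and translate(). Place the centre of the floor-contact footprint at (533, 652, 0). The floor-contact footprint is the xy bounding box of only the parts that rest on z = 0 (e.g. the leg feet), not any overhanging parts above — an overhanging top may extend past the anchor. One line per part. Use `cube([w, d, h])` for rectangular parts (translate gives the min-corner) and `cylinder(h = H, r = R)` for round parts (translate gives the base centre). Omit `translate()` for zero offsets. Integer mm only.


translate([533, 652, 0]) cylinder(h = 56, r = 222);


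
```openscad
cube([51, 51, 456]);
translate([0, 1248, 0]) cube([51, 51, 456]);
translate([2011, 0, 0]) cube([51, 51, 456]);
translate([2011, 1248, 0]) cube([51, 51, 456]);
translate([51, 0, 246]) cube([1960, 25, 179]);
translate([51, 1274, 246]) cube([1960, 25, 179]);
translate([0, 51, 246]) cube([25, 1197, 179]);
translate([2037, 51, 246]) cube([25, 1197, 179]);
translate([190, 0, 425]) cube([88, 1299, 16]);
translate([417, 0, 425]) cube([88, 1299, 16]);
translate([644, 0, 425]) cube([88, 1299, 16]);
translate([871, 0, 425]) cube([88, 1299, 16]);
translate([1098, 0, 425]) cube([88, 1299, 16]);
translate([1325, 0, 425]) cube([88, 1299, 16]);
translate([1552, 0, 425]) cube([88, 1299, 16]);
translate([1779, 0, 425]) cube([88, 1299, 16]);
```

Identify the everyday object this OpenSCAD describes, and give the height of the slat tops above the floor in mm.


A bed frame. The slat-top height is 441 mm.

Four posts, four rails, and a row of slats — a bed frame. Slats sit on the rails at z = 246 + 179 = 425; with slat thickness 16, the top is 441 mm.


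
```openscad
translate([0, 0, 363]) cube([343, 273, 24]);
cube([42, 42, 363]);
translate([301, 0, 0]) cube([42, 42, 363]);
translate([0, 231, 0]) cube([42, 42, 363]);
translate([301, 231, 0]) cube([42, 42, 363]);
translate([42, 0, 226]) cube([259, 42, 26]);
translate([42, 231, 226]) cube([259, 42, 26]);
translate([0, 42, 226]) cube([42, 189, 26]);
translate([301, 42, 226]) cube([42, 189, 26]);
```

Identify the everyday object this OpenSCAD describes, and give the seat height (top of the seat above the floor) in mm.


A stool. The seat height is 387 mm.

A 343×273×24 slab at z = 363 on four corner posts — a stool. The seat top is 363 + 24 = 387 mm.


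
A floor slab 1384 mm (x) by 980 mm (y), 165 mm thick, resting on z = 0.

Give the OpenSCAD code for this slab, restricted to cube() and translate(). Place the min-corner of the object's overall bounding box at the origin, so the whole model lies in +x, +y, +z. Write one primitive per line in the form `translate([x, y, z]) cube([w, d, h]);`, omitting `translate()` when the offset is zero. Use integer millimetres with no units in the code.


cube([1384, 980, 165]);


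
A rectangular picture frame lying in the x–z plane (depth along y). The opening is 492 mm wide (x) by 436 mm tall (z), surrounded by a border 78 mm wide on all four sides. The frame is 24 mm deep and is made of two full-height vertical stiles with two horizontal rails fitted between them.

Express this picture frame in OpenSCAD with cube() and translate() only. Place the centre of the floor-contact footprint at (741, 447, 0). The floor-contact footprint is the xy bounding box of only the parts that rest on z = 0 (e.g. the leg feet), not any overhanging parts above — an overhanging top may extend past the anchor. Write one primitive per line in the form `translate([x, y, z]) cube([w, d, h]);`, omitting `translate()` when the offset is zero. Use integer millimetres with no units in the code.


translate([417, 435, 0]) cube([78, 24, 592]);
translate([987, 435, 0]) cube([78, 24, 592]);
translate([495, 435, 0]) cube([492, 24, 78]);
translate([495, 435, 514]) cube([492, 24, 78]);


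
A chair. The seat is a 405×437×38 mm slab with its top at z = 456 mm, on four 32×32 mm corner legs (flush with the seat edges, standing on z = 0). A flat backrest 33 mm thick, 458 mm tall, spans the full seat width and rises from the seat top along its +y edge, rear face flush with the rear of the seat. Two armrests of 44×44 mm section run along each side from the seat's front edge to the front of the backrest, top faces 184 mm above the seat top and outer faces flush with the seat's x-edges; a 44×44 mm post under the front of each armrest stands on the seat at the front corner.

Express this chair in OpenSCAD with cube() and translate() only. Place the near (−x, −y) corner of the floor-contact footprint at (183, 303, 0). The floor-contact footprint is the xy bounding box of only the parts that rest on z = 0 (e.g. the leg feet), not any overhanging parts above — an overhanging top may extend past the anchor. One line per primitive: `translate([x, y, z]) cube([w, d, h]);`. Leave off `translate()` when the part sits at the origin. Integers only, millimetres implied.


// leg_h = 456 - 38 = 418
// arm post h = 184 - 44 = 140
translate([183, 303, 418]) cube([405, 437, 38]);
translate([183, 303, 0]) cube([32, 32, 418]);
translate([556, 303, 0]) cube([32, 32, 418]);
translate([183, 708, 0]) cube([32, 32, 418]);
translate([556, 708, 0]) cube([32, 32, 418]);
translate([183, 707, 456]) cube([405, 33, 458]);
translate([183, 303, 596]) cube([44, 404, 44]);
translate([544, 303, 596]) cube([44, 404, 44]);
translate([183, 303, 456]) cube([44, 44, 140]);
translate([544, 303, 456]) cube([44, 44, 140]);


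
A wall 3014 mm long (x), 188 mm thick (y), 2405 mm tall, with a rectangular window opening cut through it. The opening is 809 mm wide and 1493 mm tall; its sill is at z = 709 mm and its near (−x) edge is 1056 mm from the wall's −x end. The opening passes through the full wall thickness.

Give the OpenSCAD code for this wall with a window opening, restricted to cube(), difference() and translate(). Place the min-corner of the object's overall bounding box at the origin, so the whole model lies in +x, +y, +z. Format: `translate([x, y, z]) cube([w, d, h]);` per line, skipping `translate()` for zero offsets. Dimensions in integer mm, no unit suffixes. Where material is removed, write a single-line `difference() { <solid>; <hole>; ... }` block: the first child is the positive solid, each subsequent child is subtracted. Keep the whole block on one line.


difference() { cube([3014, 188, 2405]); translate([1056, 0, 709]) cube([809, 188, 1493]); }


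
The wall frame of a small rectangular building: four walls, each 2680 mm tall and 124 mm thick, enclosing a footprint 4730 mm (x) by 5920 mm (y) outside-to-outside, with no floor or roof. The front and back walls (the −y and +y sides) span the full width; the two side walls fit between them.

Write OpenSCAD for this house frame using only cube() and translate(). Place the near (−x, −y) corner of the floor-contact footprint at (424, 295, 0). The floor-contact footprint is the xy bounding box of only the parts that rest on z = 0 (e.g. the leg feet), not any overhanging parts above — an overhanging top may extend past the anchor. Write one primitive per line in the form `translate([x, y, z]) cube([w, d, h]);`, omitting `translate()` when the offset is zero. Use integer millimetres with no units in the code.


translate([424, 295, 0]) cube([4730, 124, 2680]);
translate([424, 6091, 0]) cube([4730, 124, 2680]);
translate([424, 419, 0]) cube([124, 5672, 2680]);
translate([5030, 419, 0]) cube([124, 5672, 2680]);


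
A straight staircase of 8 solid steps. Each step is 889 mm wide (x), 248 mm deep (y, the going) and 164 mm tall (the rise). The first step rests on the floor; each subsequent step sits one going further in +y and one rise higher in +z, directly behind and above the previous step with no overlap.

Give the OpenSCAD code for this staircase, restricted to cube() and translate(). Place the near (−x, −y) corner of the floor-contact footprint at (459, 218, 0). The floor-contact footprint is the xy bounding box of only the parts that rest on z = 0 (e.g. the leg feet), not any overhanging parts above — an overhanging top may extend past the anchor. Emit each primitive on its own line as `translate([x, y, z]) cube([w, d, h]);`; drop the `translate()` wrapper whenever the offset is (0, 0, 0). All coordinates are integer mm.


translate([459, 218, 0]) cube([889, 248, 164]);
translate([459, 466, 164]) cube([889, 248, 164]);
translate([459, 714, 328]) cube([889, 248, 164]);
translate([459, 962, 492]) cube([889, 248, 164]);
translate([459, 1210, 656]) cube([889, 248, 164]);
translate([459, 1458, 820]) cube([889, 248, 164]);
translate([459, 1706, 984]) cube([889, 248, 164]);
translate([459, 1954, 1148]) cube([889, 248, 164]);


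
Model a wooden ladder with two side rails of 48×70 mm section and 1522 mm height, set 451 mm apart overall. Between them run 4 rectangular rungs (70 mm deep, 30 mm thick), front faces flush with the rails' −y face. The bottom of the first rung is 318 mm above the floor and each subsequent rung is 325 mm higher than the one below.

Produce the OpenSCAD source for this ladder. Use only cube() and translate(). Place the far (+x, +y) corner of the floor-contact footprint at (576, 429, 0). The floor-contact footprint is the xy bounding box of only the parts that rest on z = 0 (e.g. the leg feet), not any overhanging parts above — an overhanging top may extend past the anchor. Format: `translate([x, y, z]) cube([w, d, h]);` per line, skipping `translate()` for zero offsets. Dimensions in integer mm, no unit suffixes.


translate([125, 359, 0]) cube([48, 70, 1522]);
translate([528, 359, 0]) cube([48, 70, 1522]);
translate([173, 359, 318]) cube([355, 70, 30]);
translate([173, 359, 643]) cube([355, 70, 30]);
translate([173, 359, 968]) cube([355, 70, 30]);
translate([173, 359, 1293]) cube([355, 70, 30]);


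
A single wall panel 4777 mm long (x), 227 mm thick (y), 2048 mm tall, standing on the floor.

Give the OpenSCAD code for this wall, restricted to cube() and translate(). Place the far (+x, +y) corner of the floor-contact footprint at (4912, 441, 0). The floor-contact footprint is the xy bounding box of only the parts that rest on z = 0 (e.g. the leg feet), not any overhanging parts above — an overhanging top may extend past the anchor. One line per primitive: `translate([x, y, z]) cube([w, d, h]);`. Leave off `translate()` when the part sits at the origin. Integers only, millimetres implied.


translate([135, 214, 0]) cube([4777, 227, 2048]);


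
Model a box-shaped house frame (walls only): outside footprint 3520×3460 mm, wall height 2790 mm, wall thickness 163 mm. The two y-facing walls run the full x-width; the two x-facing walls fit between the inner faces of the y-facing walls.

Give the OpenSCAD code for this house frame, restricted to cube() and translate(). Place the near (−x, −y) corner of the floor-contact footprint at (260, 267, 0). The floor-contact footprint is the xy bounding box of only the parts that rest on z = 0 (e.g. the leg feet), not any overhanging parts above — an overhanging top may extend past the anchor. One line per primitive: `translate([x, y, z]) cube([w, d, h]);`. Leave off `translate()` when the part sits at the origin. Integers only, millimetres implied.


translate([260, 267, 0]) cube([3520, 163, 2790]);
translate([260, 3564, 0]) cube([3520, 163, 2790]);
translate([260, 430, 0]) cube([163, 3134, 2790]);
translate([3617, 430, 0]) cube([163, 3134, 2790]);


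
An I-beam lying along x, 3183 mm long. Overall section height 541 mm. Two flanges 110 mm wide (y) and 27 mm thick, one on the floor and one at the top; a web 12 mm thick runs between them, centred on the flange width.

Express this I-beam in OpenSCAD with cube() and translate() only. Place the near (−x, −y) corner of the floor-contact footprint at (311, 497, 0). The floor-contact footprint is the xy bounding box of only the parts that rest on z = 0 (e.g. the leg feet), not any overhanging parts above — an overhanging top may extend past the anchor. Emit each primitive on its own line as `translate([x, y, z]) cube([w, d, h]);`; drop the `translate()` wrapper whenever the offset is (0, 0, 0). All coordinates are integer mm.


translate([311, 497, 0]) cube([3183, 110, 27]);
translate([311, 546, 27]) cube([3183, 12, 487]);
translate([311, 497, 514]) cube([3183, 110, 27]);


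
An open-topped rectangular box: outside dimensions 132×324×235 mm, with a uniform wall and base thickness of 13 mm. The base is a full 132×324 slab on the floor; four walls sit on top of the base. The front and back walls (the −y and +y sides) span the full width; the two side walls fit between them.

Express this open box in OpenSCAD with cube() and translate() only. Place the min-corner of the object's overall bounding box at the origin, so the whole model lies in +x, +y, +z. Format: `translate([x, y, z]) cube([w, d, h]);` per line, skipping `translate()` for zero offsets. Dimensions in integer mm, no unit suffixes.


cube([132, 324, 13]);
translate([0, 0, 13]) cube([132, 13, 222]);
translate([0, 311, 13]) cube([132, 13, 222]);
translate([0, 13, 13]) cube([13, 298, 222]);
translate([119, 13, 13]) cube([13, 298, 222]);


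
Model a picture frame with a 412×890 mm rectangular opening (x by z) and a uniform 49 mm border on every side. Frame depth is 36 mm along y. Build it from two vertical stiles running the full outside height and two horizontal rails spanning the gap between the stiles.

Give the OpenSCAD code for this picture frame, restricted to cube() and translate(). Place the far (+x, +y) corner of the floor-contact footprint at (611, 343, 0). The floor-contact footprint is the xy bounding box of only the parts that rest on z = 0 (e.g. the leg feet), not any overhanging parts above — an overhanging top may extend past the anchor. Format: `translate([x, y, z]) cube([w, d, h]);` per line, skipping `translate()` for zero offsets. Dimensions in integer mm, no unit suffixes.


translate([101, 307, 0]) cube([49, 36, 988]);
translate([562, 307, 0]) cube([49, 36, 988]);
translate([150, 307, 0]) cube([412, 36, 49]);
translate([150, 307, 939]) cube([412, 36, 49]);


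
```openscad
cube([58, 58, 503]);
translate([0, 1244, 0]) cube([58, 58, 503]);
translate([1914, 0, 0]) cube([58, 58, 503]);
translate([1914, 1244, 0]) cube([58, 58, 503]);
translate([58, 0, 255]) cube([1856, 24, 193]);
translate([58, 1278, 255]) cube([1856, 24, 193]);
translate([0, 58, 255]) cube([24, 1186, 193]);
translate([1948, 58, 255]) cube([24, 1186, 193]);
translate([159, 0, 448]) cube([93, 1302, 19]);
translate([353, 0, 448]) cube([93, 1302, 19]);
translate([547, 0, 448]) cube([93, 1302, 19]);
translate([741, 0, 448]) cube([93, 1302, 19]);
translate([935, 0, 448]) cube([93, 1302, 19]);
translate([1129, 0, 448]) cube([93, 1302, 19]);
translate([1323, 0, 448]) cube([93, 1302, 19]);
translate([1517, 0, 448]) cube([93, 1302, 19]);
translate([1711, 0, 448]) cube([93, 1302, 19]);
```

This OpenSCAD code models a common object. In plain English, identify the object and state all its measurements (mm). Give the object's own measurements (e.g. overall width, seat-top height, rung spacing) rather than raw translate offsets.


A bed frame 1972 mm long (x) by 1302 mm wide (y). Four 58×58 mm corner posts, 503 mm tall, at the corners of the footprint. Four rails of 24 mm thickness and 193 mm height run between adjacent posts with their undersides at z = 255 mm, their outer faces flush with the outside of the frame (the two x-running rails run between the posts' inner faces; the two y-running rails run between the posts' inner faces). 9 slats, each 93 mm wide (x) and 19 mm thick, lie across the top of the two x-running rails, running the full 1302 mm width of the frame in y; along x they sit between the end posts with a 101 mm gap after the −x posts and between neighbouring slats, leaving 110 mm before the +x posts.


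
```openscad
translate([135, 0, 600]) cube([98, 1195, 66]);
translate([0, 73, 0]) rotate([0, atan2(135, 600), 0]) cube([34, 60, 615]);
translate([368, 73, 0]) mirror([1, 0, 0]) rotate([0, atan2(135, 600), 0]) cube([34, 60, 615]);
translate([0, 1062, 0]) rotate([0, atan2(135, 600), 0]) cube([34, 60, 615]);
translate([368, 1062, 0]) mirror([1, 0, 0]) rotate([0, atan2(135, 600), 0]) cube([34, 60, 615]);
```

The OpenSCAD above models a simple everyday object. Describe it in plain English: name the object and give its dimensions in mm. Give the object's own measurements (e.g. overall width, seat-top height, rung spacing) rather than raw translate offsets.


A sawhorse. A 98×1195×66 mm beam (x, y, z) sits on two A-frame leg pairs. Each pair is two raked legs of 34×60 mm section (60 mm along y) splaying symmetrically in x. Each leg rises 600 mm vertically over 135 mm of horizontal reach and is 615 mm long along its own axis. Every leg's outer bottom edge rests on the floor and its outer top edge meets a bottom edge of the beam — the left legs (tilting toward +x) meet the beam's −x bottom edge, the right legs (their mirror images, tilting toward −x) meet its +x bottom edge — so the leg tops tuck under the beam, the beam's underside is 600 mm above the floor, and the feet are 368 mm apart outside-to-outside with the beam centred between them. The two leg pairs are set in 73 mm from either end of the beam.


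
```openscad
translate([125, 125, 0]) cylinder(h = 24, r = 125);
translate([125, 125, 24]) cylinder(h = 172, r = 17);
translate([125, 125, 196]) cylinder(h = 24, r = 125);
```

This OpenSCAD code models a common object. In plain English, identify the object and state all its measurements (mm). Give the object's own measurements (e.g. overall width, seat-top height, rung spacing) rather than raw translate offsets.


A spool: two coaxial disc flanges of radius 125 mm and thickness 24 mm, joined by a core cylinder of radius 17 mm and height 172 mm. The lower flange rests on z = 0 and the three cylinders share a vertical axis.


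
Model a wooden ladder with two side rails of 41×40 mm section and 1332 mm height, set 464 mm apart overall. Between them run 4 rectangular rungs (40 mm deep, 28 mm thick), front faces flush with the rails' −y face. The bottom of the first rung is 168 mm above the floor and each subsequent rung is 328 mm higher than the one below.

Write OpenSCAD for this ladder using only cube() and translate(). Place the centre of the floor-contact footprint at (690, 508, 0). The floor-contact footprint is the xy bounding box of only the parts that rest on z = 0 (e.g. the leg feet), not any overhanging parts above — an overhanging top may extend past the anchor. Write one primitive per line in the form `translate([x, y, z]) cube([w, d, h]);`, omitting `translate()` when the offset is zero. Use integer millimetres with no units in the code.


translate([458, 488, 0]) cube([41, 40, 1332]);
translate([881, 488, 0]) cube([41, 40, 1332]);
translate([499, 488, 168]) cube([382, 40, 28]);
translate([499, 488, 496]) cube([382, 40, 28]);
translate([499, 488, 824]) cube([382, 40, 28]);
translate([499, 488, 1152]) cube([382, 40, 28]);


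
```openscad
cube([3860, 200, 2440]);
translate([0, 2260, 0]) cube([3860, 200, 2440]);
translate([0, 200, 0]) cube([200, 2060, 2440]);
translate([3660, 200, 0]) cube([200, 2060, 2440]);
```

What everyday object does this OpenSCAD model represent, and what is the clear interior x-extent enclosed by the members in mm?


A house (or room) frame. The interior width is 3460 mm.

Four 2440 mm walls enclosing a rectangle with no floor or roof — a room or house frame. Outside width is 3860 mm and wall thickness is 200 mm, so the interior width is 3860 − 2 × 200 = 3460 mm.


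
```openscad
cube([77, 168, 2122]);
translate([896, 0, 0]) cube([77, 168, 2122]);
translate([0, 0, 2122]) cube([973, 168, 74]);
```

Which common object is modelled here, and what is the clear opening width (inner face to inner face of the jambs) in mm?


A door frame. The clear opening width is 819 mm.

Two 2122 mm tall posts with a header on top — a door frame. The left jamb is 77 mm wide at x = 0; the right jamb starts at x = 896. The clear opening is 896 − 77 = 819 mm.
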